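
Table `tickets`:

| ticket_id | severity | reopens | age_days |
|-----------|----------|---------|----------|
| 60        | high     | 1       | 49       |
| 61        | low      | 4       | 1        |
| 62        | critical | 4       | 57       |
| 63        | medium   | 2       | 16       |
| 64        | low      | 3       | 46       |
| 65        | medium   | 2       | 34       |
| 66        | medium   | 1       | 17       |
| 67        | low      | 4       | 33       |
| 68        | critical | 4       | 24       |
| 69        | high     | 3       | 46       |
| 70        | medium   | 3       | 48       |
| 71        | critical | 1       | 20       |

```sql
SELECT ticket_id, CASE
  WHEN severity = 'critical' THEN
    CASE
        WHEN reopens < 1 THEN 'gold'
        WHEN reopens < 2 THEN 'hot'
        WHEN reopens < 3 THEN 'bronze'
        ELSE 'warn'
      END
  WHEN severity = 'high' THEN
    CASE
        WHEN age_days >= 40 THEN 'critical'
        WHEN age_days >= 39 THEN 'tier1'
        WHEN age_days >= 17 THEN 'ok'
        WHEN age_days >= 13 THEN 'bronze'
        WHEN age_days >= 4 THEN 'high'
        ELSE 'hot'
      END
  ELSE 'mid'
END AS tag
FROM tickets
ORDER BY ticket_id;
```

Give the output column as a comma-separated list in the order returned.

ticket_id=60: severity='high' → inner[age_days >= 40] → critical
ticket_id=61: severity='low' → outer ELSE → mid
ticket_id=62: severity='critical' → inner[ELSE] → warn
ticket_id=63: severity='medium' → outer ELSE → mid
ticket_id=64: severity='low' → outer ELSE → mid
ticket_id=65: severity='medium' → outer ELSE → mid
ticket_id=66: severity='medium' → outer ELSE → mid
ticket_id=67: severity='low' → outer ELSE → mid
ticket_id=68: severity='critical' → inner[ELSE] → warn
ticket_id=69: severity='high' → inner[age_days >= 40] → critical
ticket_id=70: severity='medium' → outer ELSE → mid
ticket_id=71: severity='critical' → inner[reopens < 2] → hot

critical, mid, warn, mid, mid, mid, mid, mid, warn, critical, mid, hot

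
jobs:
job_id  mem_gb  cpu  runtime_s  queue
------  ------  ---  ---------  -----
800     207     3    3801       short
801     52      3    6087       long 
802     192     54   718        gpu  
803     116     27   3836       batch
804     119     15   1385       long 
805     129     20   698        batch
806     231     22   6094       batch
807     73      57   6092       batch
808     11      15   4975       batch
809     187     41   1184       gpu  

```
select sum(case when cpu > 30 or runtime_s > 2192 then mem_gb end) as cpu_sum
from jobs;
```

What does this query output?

1069

job_id=800: ✓ → 207
job_id=801: ✓ → 52
job_id=802: ✓ → 192
job_id=803: ✓ → 116
job_id=804: ✗
job_id=805: ✗
job_id=806: ✓ → 231
job_id=807: ✓ → 73
job_id=808: ✓ → 11
job_id=809: ✓ → 187
cpu_sum = 207 + 52 + 192 + 116 + 231 + 73 + 11 + 187 = 1069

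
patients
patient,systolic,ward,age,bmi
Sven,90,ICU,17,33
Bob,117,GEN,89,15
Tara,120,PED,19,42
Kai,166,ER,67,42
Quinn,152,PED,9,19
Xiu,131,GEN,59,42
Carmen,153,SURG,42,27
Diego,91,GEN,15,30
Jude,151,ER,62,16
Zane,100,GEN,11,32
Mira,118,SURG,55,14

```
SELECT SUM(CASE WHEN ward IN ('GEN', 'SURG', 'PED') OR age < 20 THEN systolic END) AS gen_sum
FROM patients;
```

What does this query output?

1072

patient=Sven: ✓ → 90
patient=Bob: ✓ → 117
patient=Tara: ✓ → 120
patient=Kai: ✗
patient=Quinn: ✓ → 152
patient=Xiu: ✓ → 131
patient=Carmen: ✓ → 153
patient=Diego: ✓ → 91
patient=Jude: ✗
patient=Zane: ✓ → 100
patient=Mira: ✓ → 118
gen_sum = 90 + 117 + 120 + 152 + 131 + 153 + 91 + 100 + 118 = 1072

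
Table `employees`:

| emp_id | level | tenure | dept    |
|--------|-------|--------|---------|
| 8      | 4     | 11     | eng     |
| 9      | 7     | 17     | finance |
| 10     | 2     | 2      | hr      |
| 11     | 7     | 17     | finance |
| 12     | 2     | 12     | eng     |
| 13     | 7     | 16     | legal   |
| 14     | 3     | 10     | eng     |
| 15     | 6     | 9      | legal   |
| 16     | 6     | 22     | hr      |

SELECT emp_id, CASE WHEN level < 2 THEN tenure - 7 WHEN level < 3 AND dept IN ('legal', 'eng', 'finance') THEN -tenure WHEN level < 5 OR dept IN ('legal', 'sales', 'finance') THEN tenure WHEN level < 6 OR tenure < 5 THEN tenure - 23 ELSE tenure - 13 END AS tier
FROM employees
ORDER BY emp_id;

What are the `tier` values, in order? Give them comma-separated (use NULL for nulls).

emp_id=8: level < 5 OR dept IN ('legal', 'sales', 'finance') → 11
emp_id=9: level < 5 OR dept IN ('legal', 'sales', 'finance') → 17
emp_id=10: level < 5 OR dept IN ('legal', 'sales', 'finance') → 2
emp_id=11: level < 5 OR dept IN ('legal', 'sales', 'finance') → 17
emp_id=12: level < 3 AND dept IN ('legal', 'eng', 'finance') → -12
emp_id=13: level < 5 OR dept IN ('legal', 'sales', 'finance') → 16
emp_id=14: level < 5 OR dept IN ('legal', 'sales', 'finance') → 10
emp_id=15: level < 5 OR dept IN ('legal', 'sales', 'finance') → 9
emp_id=16: ELSE → 9

11, 17, 2, 17, -12, 16, 10, 9, 9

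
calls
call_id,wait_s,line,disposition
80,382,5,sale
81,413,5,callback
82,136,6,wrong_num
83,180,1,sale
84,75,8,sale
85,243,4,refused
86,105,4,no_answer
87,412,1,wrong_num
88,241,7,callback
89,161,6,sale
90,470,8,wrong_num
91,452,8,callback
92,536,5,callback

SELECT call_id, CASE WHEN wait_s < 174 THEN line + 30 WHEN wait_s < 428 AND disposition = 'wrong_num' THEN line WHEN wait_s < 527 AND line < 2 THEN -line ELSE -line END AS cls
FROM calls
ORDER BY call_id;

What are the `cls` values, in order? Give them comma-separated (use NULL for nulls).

call_id=80: ELSE → -5
call_id=81: ELSE → -5
call_id=82: wait_s < 174 → 36
call_id=83: wait_s < 527 AND line < 2 → -1
call_id=84: wait_s < 174 → 38
call_id=85: ELSE → -4
call_id=86: wait_s < 174 → 34
call_id=87: wait_s < 428 AND disposition = 'wrong_num' → 1
call_id=88: ELSE → -7
call_id=89: wait_s < 174 → 36
call_id=90: ELSE → -8
call_id=91: ELSE → -8
call_id=92: ELSE → -5

-5, -5, 36, -1, 38, -4, 34, 1, -7, 36, -8, -8, -5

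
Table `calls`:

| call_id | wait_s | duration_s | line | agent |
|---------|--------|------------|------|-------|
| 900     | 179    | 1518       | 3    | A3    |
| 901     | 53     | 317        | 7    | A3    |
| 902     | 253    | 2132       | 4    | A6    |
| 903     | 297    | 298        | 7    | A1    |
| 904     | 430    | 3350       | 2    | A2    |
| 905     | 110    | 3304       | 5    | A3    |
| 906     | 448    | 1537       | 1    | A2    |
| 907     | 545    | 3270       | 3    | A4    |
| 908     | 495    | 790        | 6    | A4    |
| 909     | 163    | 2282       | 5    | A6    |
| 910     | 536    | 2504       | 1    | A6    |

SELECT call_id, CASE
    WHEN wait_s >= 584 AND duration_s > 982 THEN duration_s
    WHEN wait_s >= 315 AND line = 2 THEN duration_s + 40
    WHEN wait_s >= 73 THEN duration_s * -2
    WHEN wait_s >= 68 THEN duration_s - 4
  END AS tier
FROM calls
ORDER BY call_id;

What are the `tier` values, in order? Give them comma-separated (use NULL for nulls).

call_id=900: wait_s >= 73 → -3036
call_id=901: (no match → NULL) → NULL
call_id=902: wait_s >= 73 → -4264
call_id=903: wait_s >= 73 → -596
call_id=904: wait_s >= 315 AND line = 2 → 3390
call_id=905: wait_s >= 73 → -6608
call_id=906: wait_s >= 73 → -3074
call_id=907: wait_s >= 73 → -6540
call_id=908: wait_s >= 73 → -1580
call_id=909: wait_s >= 73 → -4564
call_id=910: wait_s >= 73 → -5008

-3036, NULL, -4264, -596, 3390, -6608, -3074, -6540, -1580, -4564, -5008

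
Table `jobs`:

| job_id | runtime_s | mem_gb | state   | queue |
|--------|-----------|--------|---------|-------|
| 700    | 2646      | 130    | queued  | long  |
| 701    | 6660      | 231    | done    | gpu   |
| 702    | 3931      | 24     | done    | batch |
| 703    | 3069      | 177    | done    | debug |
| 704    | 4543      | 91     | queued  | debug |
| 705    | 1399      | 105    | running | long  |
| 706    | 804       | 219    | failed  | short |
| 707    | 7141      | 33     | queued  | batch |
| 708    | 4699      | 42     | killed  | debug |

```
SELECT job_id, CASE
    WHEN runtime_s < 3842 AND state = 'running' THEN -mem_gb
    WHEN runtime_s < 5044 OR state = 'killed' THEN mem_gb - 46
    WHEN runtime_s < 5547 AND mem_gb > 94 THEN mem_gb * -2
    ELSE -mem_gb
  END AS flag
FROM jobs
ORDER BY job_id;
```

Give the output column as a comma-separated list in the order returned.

job_id=700: runtime_s < 5044 OR state = 'killed' → 84
job_id=701: ELSE → -231
job_id=702: runtime_s < 5044 OR state = 'killed' → -22
job_id=703: runtime_s < 5044 OR state = 'killed' → 131
job_id=704: runtime_s < 5044 OR state = 'killed' → 45
job_id=705: runtime_s < 3842 AND state = 'running' → -105
job_id=706: runtime_s < 5044 OR state = 'killed' → 173
job_id=707: ELSE → -33
job_id=708: runtime_s < 5044 OR state = 'killed' → -4

84, -231, -22, 131, 45, -105, 173, -33, -4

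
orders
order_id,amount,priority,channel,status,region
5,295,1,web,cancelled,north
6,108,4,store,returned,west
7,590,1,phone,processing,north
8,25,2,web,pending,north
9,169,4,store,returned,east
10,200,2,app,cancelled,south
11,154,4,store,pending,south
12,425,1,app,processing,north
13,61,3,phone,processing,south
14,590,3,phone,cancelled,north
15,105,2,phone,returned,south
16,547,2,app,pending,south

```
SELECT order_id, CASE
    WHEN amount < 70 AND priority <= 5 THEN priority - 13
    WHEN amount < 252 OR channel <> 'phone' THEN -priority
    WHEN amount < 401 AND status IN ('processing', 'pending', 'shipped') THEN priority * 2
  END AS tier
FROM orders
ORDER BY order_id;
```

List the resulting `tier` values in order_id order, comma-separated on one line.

-1, -4, NULL, -11, -4, -2, -4, -1, -10, NULL, -2, -2

order_id=5: amount < 252 OR channel <> 'phone' → -1
order_id=6: amount < 252 OR channel <> 'phone' → -4
order_id=7: (no match → NULL) → NULL
order_id=8: amount < 70 AND priority <= 5 → -11
order_id=9: amount < 252 OR channel <> 'phone' → -4
order_id=10: amount < 252 OR channel <> 'phone' → -2
order_id=11: amount < 252 OR channel <> 'phone' → -4
order_id=12: amount < 252 OR channel <> 'phone' → -1
order_id=13: amount < 70 AND priority <= 5 → -10
order_id=14: (no match → NULL) → NULL
order_id=15: amount < 252 OR channel <> 'phone' → -2
order_id=16: amount < 252 OR channel <> 'phone' → -2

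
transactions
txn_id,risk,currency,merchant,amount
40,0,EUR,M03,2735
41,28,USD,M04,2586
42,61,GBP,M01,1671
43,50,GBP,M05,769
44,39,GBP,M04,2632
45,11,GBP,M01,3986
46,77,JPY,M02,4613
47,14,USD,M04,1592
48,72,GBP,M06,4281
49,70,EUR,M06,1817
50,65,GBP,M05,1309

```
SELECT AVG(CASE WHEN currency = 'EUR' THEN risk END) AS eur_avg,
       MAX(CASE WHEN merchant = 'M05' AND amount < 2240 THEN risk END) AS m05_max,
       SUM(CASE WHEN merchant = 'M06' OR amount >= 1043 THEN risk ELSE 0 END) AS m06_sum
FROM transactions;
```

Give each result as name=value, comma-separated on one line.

[eur_avg: currency = 'EUR']
txn_id=40: ✓ → 0
txn_id=41: ✗
txn_id=42: ✗
txn_id=43: ✗
txn_id=44: ✗
txn_id=45: ✗
txn_id=46: ✗
txn_id=47: ✗
txn_id=48: ✗
txn_id=49: ✓ → 70
txn_id=50: ✗
eur_avg = (0 + 70) / 2 = 35
—
[m05_max: merchant = 'M05' AND amount < 2240]
txn_id=40: ✗
txn_id=41: ✗
txn_id=42: ✗
txn_id=43: ✓ → 50
txn_id=44: ✗
txn_id=45: ✗
txn_id=46: ✗
txn_id=47: ✗
txn_id=48: ✗
txn_id=49: ✗
txn_id=50: ✓ → 65
m05_max = MAX(50, 65) = 65
—
[m06_sum: merchant = 'M06' OR amount >= 1043]
txn_id=40: ✓ → 0
txn_id=41: ✓ → 28
txn_id=42: ✓ → 61
txn_id=43: ✗
txn_id=44: ✓ → 39
txn_id=45: ✓ → 11
txn_id=46: ✓ → 77
txn_id=47: ✓ → 14
txn_id=48: ✓ → 72
txn_id=49: ✓ → 70
txn_id=50: ✓ → 65
m06_sum = 28 + 61 + 39 + 11 + 77 + 14 + 72 + 70 + 65 = 437

eur_avg=35, m05_max=65, m06_sum=437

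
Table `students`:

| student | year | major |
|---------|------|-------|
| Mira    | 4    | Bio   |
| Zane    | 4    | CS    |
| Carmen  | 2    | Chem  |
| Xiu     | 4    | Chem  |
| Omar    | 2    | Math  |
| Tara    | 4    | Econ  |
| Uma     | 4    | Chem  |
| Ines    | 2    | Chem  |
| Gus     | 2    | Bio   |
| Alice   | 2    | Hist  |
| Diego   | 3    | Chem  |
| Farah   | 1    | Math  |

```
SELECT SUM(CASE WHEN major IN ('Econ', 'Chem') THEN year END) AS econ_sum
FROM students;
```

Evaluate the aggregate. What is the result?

student=Mira: ✗
student=Zane: ✗
student=Carmen: ✓ → 2
student=Xiu: ✓ → 4
student=Omar: ✗
student=Tara: ✓ → 4
student=Uma: ✓ → 4
student=Ines: ✓ → 2
student=Gus: ✗
student=Alice: ✗
student=Diego: ✓ → 3
student=Farah: ✗
econ_sum = 2 + 4 + 4 + 4 + 2 + 3 = 19

19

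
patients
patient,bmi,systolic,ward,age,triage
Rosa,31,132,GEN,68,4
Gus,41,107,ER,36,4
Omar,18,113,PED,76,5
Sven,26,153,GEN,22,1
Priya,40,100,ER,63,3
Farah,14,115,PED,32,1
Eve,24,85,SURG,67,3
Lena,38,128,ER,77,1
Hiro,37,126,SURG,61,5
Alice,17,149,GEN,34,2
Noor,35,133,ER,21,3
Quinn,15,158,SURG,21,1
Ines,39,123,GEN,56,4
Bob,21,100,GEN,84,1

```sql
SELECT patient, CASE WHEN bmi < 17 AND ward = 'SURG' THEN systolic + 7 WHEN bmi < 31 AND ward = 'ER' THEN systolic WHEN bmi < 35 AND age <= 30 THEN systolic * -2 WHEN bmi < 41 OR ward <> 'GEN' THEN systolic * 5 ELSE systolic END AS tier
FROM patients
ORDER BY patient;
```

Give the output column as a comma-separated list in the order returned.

745, 500, 425, 575, 535, 630, 615, 640, 665, 565, 500, 165, 660, -306

patient=Alice: bmi < 41 OR ward <> 'GEN' → 745
patient=Bob: bmi < 41 OR ward <> 'GEN' → 500
patient=Eve: bmi < 41 OR ward <> 'GEN' → 425
patient=Farah: bmi < 41 OR ward <> 'GEN' → 575
patient=Gus: bmi < 41 OR ward <> 'GEN' → 535
patient=Hiro: bmi < 41 OR ward <> 'GEN' → 630
patient=Ines: bmi < 41 OR ward <> 'GEN' → 615
patient=Lena: bmi < 41 OR ward <> 'GEN' → 640
patient=Noor: bmi < 41 OR ward <> 'GEN' → 665
patient=Omar: bmi < 41 OR ward <> 'GEN' → 565
patient=Priya: bmi < 41 OR ward <> 'GEN' → 500
patient=Quinn: bmi < 17 AND ward = 'SURG' → 165
patient=Rosa: bmi < 41 OR ward <> 'GEN' → 660
patient=Sven: bmi < 35 AND age <= 30 → -306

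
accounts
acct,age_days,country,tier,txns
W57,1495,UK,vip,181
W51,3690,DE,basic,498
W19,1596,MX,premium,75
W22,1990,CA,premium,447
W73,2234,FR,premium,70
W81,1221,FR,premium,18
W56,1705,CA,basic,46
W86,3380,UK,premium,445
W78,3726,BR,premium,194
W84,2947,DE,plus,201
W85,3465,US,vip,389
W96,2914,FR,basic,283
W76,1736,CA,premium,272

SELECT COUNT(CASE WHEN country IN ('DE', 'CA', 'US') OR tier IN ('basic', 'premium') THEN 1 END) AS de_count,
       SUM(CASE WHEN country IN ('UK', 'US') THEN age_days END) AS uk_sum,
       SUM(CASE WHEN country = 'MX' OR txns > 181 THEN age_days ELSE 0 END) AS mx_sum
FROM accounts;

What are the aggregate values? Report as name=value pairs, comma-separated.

[de_count: country IN ('DE', 'CA', 'US') OR tier IN ('basic', 'premium')]
acct=W57: ✗
acct=W51: ✓ → 1
acct=W19: ✓ → 1
acct=W22: ✓ → 1
acct=W73: ✓ → 1
acct=W81: ✓ → 1
acct=W56: ✓ → 1
acct=W86: ✓ → 1
acct=W78: ✓ → 1
acct=W84: ✓ → 1
acct=W85: ✓ → 1
acct=W96: ✓ → 1
acct=W76: ✓ → 1
de_count = COUNT(1, 1, 1, 1, 1, 1, 1, 1, 1, 1, 1, 1) = 12
—
[uk_sum: country IN ('UK', 'US')]
acct=W57: ✓ → 1495
acct=W51: ✗
acct=W19: ✗
acct=W22: ✗
acct=W73: ✗
acct=W81: ✗
acct=W56: ✗
acct=W86: ✓ → 3380
acct=W78: ✗
acct=W84: ✗
acct=W85: ✓ → 3465
acct=W96: ✗
acct=W76: ✗
uk_sum = 1495 + 3380 + 3465 = 8340
—
[mx_sum: country = 'MX' OR txns > 181]
acct=W57: ✗
acct=W51: ✓ → 3690
acct=W19: ✓ → 1596
acct=W22: ✓ → 1990
acct=W73: ✗
acct=W81: ✗
acct=W56: ✗
acct=W86: ✓ → 3380
acct=W78: ✓ → 3726
acct=W84: ✓ → 2947
acct=W85: ✓ → 3465
acct=W96: ✓ → 2914
acct=W76: ✓ → 1736
mx_sum = 3690 + 1596 + 1990 + 3380 + 3726 + 2947 + 3465 + 2914 + 1736 = 25444

de_count=12, uk_sum=8340, mx_sum=25444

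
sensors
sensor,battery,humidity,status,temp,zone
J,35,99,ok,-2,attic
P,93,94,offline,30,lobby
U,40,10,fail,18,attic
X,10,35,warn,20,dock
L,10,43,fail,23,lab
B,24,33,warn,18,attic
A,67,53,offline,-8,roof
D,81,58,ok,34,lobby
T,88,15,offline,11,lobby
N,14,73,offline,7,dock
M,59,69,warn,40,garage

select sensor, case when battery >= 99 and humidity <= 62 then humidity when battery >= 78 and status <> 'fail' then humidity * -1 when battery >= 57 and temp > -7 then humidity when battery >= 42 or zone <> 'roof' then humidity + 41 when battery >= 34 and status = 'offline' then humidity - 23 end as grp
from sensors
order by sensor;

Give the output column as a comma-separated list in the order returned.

94, 74, -58, 140, 84, 69, 114, -94, -15, 51, 76

sensor=A: battery >= 42 or zone <> 'roof' → 94
sensor=B: battery >= 42 or zone <> 'roof' → 74
sensor=D: battery >= 78 and status <> 'fail' → -58
sensor=J: battery >= 42 or zone <> 'roof' → 140
sensor=L: battery >= 42 or zone <> 'roof' → 84
sensor=M: battery >= 57 and temp > -7 → 69
sensor=N: battery >= 42 or zone <> 'roof' → 114
sensor=P: battery >= 78 and status <> 'fail' → -94
sensor=T: battery >= 78 and status <> 'fail' → -15
sensor=U: battery >= 42 or zone <> 'roof' → 51
sensor=X: battery >= 42 or zone <> 'roof' → 76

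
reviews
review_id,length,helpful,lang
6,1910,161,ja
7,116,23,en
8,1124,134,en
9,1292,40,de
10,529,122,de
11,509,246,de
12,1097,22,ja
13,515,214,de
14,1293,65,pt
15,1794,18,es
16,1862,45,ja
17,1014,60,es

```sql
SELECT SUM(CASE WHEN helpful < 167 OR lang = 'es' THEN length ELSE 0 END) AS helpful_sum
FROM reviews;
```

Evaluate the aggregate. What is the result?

review_id=6: ✓ → 1910
review_id=7: ✓ → 116
review_id=8: ✓ → 1124
review_id=9: ✓ → 1292
review_id=10: ✓ → 529
review_id=11: ✗
review_id=12: ✓ → 1097
review_id=13: ✗
review_id=14: ✓ → 1293
review_id=15: ✓ → 1794
review_id=16: ✓ → 1862
review_id=17: ✓ → 1014
helpful_sum = 1910 + 116 + 1124 + 1292 + 529 + 1097 + 1293 + 1794 + 1862 + 1014 = 12031

12031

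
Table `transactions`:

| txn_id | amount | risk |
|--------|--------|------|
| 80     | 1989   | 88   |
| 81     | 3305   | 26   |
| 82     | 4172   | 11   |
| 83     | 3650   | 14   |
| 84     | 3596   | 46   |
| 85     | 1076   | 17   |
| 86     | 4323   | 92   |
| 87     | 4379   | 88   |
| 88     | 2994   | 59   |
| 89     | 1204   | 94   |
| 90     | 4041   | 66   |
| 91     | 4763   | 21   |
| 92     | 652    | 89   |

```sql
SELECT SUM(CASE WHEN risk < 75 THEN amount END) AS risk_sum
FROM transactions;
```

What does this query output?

27597

txn_id=80: ✗
txn_id=81: ✓ → 3305
txn_id=82: ✓ → 4172
txn_id=83: ✓ → 3650
txn_id=84: ✓ → 3596
txn_id=85: ✓ → 1076
txn_id=86: ✗
txn_id=87: ✗
txn_id=88: ✓ → 2994
txn_id=89: ✗
txn_id=90: ✓ → 4041
txn_id=91: ✓ → 4763
txn_id=92: ✗
risk_sum = 3305 + 4172 + 3650 + 3596 + 1076 + 2994 + 4041 + 4763 = 27597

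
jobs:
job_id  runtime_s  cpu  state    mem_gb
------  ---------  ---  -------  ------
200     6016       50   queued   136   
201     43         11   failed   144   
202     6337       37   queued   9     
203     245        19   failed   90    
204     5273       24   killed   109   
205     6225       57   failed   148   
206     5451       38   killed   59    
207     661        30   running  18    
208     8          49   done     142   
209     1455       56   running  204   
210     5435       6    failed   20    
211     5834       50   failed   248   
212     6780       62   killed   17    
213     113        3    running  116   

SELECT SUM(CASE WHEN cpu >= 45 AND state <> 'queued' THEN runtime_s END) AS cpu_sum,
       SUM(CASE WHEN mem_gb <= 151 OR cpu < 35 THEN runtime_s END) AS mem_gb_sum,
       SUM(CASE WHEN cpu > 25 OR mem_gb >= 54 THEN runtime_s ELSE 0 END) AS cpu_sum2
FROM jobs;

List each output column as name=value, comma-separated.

[cpu_sum: cpu >= 45 AND state <> 'queued']
job_id=200: ✗
job_id=201: ✗
job_id=202: ✗
job_id=203: ✗
job_id=204: ✗
job_id=205: ✓ → 6225
job_id=206: ✗
job_id=207: ✗
job_id=208: ✓ → 8
job_id=209: ✓ → 1455
job_id=210: ✗
job_id=211: ✓ → 5834
job_id=212: ✓ → 6780
job_id=213: ✗
cpu_sum = 6225 + 8 + 1455 + 5834 + 6780 = 20302
—
[mem_gb_sum: mem_gb <= 151 OR cpu < 35]
job_id=200: ✓ → 6016
job_id=201: ✓ → 43
job_id=202: ✓ → 6337
job_id=203: ✓ → 245
job_id=204: ✓ → 5273
job_id=205: ✓ → 6225
job_id=206: ✓ → 5451
job_id=207: ✓ → 661
job_id=208: ✓ → 8
job_id=209: ✗
job_id=210: ✓ → 5435
job_id=211: ✗
job_id=212: ✓ → 6780
job_id=213: ✓ → 113
mem_gb_sum = 6016 + 43 + 6337 + 245 + 5273 + 6225 + 5451 + 661 + 8 + 5435 + 6780 + 113 = 42587
—
[cpu_sum2: cpu > 25 OR mem_gb >= 54]
job_id=200: ✓ → 6016
job_id=201: ✓ → 43
job_id=202: ✓ → 6337
job_id=203: ✓ → 245
job_id=204: ✓ → 5273
job_id=205: ✓ → 6225
job_id=206: ✓ → 5451
job_id=207: ✓ → 661
job_id=208: ✓ → 8
job_id=209: ✓ → 1455
job_id=210: ✗
job_id=211: ✓ → 5834
job_id=212: ✓ → 6780
job_id=213: ✓ → 113
cpu_sum2 = 6016 + 43 + 6337 + 245 + 5273 + 6225 + 5451 + 661 + 8 + 1455 + 5834 + 6780 + 113 = 44441

cpu_sum=20302, mem_gb_sum=42587, cpu_sum2=44441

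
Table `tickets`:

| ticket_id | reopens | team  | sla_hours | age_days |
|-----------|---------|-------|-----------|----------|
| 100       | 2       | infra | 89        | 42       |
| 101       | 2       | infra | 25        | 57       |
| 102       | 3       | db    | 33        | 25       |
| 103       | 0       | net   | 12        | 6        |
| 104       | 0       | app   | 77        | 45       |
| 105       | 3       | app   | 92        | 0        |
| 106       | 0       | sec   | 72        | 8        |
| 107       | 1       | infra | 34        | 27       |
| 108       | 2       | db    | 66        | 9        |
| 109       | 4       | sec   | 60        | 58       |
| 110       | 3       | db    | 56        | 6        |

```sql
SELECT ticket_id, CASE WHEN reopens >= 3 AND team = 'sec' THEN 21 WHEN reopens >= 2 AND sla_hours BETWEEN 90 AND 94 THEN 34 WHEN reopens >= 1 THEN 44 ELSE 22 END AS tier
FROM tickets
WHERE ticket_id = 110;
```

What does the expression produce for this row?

ticket_id = 110: reopens=3, team=db, sla_hours=56, age_days=6.
reopens >= 3 AND team = 'sec' → false
reopens >= 2 AND sla_hours BETWEEN 90 AND 94 → false
reopens >= 1 → true → 44

44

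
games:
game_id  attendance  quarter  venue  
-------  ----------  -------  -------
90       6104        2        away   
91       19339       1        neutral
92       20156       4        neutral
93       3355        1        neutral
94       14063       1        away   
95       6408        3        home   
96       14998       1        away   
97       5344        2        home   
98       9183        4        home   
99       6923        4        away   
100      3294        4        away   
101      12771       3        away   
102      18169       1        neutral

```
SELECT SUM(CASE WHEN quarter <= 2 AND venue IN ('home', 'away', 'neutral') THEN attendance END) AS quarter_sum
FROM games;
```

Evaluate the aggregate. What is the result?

game_id=90: ✓ → 6104
game_id=91: ✓ → 19339
game_id=92: ✗
game_id=93: ✓ → 3355
game_id=94: ✓ → 14063
game_id=95: ✗
game_id=96: ✓ → 14998
game_id=97: ✓ → 5344
game_id=98: ✗
game_id=99: ✗
game_id=100: ✗
game_id=101: ✗
game_id=102: ✓ → 18169
quarter_sum = 6104 + 19339 + 3355 + 14063 + 14998 + 5344 + 18169 = 81372

81372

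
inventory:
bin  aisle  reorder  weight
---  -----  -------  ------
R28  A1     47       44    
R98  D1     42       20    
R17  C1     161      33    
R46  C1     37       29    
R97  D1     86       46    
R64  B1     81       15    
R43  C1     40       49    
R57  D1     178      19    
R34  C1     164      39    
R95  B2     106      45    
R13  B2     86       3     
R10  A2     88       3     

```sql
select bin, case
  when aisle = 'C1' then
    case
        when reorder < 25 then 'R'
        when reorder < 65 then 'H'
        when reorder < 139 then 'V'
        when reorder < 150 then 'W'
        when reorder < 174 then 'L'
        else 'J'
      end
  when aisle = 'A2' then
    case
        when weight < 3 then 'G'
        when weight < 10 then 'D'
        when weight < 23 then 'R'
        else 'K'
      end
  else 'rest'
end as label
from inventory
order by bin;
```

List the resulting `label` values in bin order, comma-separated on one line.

bin=R10: aisle='A2' → inner[weight < 10] → D
bin=R13: aisle='B2' → outer ELSE → rest
bin=R17: aisle='C1' → inner[reorder < 174] → L
bin=R28: aisle='A1' → outer ELSE → rest
bin=R34: aisle='C1' → inner[reorder < 174] → L
bin=R43: aisle='C1' → inner[reorder < 65] → H
bin=R46: aisle='C1' → inner[reorder < 65] → H
bin=R57: aisle='D1' → outer ELSE → rest
bin=R64: aisle='B1' → outer ELSE → rest
bin=R95: aisle='B2' → outer ELSE → rest
bin=R97: aisle='D1' → outer ELSE → rest
bin=R98: aisle='D1' → outer ELSE → rest

D, rest, L, rest, L, H, H, rest, rest, rest, rest, rest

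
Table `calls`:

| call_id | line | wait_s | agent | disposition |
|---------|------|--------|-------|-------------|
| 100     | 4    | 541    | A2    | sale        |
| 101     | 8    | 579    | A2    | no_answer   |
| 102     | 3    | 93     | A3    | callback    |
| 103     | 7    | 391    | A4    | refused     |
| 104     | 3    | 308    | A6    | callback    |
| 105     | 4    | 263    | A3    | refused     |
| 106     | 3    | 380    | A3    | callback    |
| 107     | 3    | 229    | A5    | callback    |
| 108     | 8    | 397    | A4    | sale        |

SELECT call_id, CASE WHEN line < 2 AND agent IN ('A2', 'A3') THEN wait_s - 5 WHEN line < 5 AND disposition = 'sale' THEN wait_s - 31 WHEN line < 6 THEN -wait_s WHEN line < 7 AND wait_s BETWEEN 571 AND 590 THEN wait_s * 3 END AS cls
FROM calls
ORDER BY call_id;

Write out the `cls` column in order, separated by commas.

call_id=100: line < 5 AND disposition = 'sale' → 510
call_id=101: (no match → NULL) → NULL
call_id=102: line < 6 → -93
call_id=103: (no match → NULL) → NULL
call_id=104: line < 6 → -308
call_id=105: line < 6 → -263
call_id=106: line < 6 → -380
call_id=107: line < 6 → -229
call_id=108: (no match → NULL) → NULL

510, NULL, -93, NULL, -308, -263, -380, -229, NULL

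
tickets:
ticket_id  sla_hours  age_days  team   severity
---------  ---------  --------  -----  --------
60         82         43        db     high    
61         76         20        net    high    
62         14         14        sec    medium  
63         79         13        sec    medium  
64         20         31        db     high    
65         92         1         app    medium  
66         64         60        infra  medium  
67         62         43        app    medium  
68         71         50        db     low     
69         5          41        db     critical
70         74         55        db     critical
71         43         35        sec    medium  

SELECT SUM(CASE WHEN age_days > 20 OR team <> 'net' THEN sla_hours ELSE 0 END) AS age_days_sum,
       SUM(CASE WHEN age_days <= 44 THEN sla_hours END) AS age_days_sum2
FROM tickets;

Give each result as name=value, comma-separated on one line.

age_days_sum=606, age_days_sum2=473

[age_days_sum: age_days > 20 OR team <> 'net']
ticket_id=60: ✓ → 82
ticket_id=61: ✗
ticket_id=62: ✓ → 14
ticket_id=63: ✓ → 79
ticket_id=64: ✓ → 20
ticket_id=65: ✓ → 92
ticket_id=66: ✓ → 64
ticket_id=67: ✓ → 62
ticket_id=68: ✓ → 71
ticket_id=69: ✓ → 5
ticket_id=70: ✓ → 74
ticket_id=71: ✓ → 43
age_days_sum = 82 + 14 + 79 + 20 + 92 + 64 + 62 + 71 + 5 + 74 + 43 = 606
—
[age_days_sum2: age_days <= 44]
ticket_id=60: ✓ → 82
ticket_id=61: ✓ → 76
ticket_id=62: ✓ → 14
ticket_id=63: ✓ → 79
ticket_id=64: ✓ → 20
ticket_id=65: ✓ → 92
ticket_id=66: ✗
ticket_id=67: ✓ → 62
ticket_id=68: ✗
ticket_id=69: ✓ → 5
ticket_id=70: ✗
ticket_id=71: ✓ → 43
age_days_sum2 = 82 + 76 + 14 + 79 + 20 + 92 + 62 + 5 + 43 = 473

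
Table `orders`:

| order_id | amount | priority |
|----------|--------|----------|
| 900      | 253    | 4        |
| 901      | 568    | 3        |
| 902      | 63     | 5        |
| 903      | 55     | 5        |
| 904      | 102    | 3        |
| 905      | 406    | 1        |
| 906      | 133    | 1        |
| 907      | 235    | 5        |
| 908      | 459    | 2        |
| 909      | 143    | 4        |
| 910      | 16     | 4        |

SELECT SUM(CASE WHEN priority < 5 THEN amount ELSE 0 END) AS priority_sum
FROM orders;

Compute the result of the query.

order_id=900: ✓ → 253
order_id=901: ✓ → 568
order_id=902: ✗
order_id=903: ✗
order_id=904: ✓ → 102
order_id=905: ✓ → 406
order_id=906: ✓ → 133
order_id=907: ✗
order_id=908: ✓ → 459
order_id=909: ✓ → 143
order_id=910: ✓ → 16
priority_sum = 253 + 568 + 102 + 406 + 133 + 459 + 143 + 16 = 2080

2080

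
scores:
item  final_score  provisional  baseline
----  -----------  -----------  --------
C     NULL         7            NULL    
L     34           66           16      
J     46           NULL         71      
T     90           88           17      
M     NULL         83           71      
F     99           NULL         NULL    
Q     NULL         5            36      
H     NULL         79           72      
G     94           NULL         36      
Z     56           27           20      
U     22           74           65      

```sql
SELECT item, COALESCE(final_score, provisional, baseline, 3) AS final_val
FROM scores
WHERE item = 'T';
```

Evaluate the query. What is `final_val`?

90

item = T: final_score=90, provisional=88, baseline=17.
final_score=90 → 90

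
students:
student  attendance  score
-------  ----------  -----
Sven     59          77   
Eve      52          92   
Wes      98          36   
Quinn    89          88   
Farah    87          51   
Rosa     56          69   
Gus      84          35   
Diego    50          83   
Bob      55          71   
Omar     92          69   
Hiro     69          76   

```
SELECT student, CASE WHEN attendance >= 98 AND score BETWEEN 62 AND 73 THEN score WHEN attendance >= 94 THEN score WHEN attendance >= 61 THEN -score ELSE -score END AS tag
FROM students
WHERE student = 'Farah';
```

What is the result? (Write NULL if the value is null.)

student = Farah: attendance=87, score=51.
attendance >= 98 AND score BETWEEN 62 AND 73 → false
attendance >= 94 → false
attendance >= 61 → true → -51

-51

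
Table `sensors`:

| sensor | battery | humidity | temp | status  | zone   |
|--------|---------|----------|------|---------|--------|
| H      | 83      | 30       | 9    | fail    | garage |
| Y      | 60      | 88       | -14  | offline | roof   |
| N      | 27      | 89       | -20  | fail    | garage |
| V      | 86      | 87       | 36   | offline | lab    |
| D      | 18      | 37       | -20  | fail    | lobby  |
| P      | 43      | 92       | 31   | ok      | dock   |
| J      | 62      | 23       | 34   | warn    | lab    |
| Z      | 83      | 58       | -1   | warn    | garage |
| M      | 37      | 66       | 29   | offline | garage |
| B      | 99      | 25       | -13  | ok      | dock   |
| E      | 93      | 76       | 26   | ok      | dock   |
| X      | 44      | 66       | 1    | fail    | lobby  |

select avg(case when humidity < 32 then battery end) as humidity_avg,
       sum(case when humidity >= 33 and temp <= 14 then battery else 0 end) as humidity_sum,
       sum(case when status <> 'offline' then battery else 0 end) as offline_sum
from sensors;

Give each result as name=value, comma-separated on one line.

[humidity_avg: humidity < 32]
sensor=H: ✓ → 83
sensor=Y: ✗
sensor=N: ✗
sensor=V: ✗
sensor=D: ✗
sensor=P: ✗
sensor=J: ✓ → 62
sensor=Z: ✗
sensor=M: ✗
sensor=B: ✓ → 99
sensor=E: ✗
sensor=X: ✗
humidity_avg = (83 + 62 + 99) / 3 = 81.3333333333
—
[humidity_sum: humidity >= 33 and temp <= 14]
sensor=H: ✗
sensor=Y: ✓ → 60
sensor=N: ✓ → 27
sensor=V: ✗
sensor=D: ✓ → 18
sensor=P: ✗
sensor=J: ✗
sensor=Z: ✓ → 83
sensor=M: ✗
sensor=B: ✗
sensor=E: ✗
sensor=X: ✓ → 44
humidity_sum = 60 + 27 + 18 + 83 + 44 = 232
—
[offline_sum: status <> 'offline']
sensor=H: ✓ → 83
sensor=Y: ✗
sensor=N: ✓ → 27
sensor=V: ✗
sensor=D: ✓ → 18
sensor=P: ✓ → 43
sensor=J: ✓ → 62
sensor=Z: ✓ → 83
sensor=M: ✗
sensor=B: ✓ → 99
sensor=E: ✓ → 93
sensor=X: ✓ → 44
offline_sum = 83 + 27 + 18 + 43 + 62 + 83 + 99 + 93 + 44 = 552

humidity_avg=81.3333333333, humidity_sum=232, offline_sum=552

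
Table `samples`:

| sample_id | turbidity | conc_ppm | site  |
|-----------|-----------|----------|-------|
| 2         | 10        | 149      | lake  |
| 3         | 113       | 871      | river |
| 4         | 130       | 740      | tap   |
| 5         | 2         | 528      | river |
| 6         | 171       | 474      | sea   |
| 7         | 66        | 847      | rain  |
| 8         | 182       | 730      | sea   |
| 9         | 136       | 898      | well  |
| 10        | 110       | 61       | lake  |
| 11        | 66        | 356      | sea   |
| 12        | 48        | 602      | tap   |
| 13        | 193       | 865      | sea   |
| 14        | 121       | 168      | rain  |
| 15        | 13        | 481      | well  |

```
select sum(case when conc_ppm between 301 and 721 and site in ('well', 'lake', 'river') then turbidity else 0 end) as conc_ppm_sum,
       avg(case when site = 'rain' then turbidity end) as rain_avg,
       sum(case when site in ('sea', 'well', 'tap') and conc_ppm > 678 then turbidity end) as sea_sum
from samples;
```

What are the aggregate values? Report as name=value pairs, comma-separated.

conc_ppm_sum=15, rain_avg=93.5, sea_sum=641

[conc_ppm_sum: conc_ppm between 301 and 721 and site in ('well', 'lake', 'river')]
sample_id=2: ✗
sample_id=3: ✗
sample_id=4: ✗
sample_id=5: ✓ → 2
sample_id=6: ✗
sample_id=7: ✗
sample_id=8: ✗
sample_id=9: ✗
sample_id=10: ✗
sample_id=11: ✗
sample_id=12: ✗
sample_id=13: ✗
sample_id=14: ✗
sample_id=15: ✓ → 13
conc_ppm_sum = 2 + 13 = 15
—
[rain_avg: site = 'rain']
sample_id=2: ✗
sample_id=3: ✗
sample_id=4: ✗
sample_id=5: ✗
sample_id=6: ✗
sample_id=7: ✓ → 66
sample_id=8: ✗
sample_id=9: ✗
sample_id=10: ✗
sample_id=11: ✗
sample_id=12: ✗
sample_id=13: ✗
sample_id=14: ✓ → 121
sample_id=15: ✗
rain_avg = (66 + 121) / 2 = 93.5
—
[sea_sum: site in ('sea', 'well', 'tap') and conc_ppm > 678]
sample_id=2: ✗
sample_id=3: ✗
sample_id=4: ✓ → 130
sample_id=5: ✗
sample_id=6: ✗
sample_id=7: ✗
sample_id=8: ✓ → 182
sample_id=9: ✓ → 136
sample_id=10: ✗
sample_id=11: ✗
sample_id=12: ✗
sample_id=13: ✓ → 193
sample_id=14: ✗
sample_id=15: ✗
sea_sum = 130 + 182 + 136 + 193 = 641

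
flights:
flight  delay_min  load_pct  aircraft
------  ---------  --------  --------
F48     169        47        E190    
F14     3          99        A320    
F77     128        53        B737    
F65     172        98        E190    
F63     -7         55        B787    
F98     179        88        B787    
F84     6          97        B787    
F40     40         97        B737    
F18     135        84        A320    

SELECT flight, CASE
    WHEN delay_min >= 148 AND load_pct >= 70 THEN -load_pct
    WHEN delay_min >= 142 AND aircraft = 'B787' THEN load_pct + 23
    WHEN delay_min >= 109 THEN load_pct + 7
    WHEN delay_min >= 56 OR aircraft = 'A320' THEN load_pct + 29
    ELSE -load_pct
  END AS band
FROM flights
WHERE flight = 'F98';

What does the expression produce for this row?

-88

flight = F98: delay_min=179, load_pct=88, aircraft=B787.
delay_min >= 148 AND load_pct >= 70 → true → -88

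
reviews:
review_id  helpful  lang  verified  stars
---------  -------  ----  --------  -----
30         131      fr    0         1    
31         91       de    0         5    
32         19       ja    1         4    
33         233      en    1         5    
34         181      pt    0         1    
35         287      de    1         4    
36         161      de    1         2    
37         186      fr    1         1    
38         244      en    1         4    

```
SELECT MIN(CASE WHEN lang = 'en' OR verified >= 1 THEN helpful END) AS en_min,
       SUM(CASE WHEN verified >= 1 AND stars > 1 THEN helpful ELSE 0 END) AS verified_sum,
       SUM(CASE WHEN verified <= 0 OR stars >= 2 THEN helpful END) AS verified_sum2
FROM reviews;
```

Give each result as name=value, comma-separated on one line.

en_min=19, verified_sum=944, verified_sum2=1347

[en_min: lang = 'en' OR verified >= 1]
review_id=30: ✗
review_id=31: ✗
review_id=32: ✓ → 19
review_id=33: ✓ → 233
review_id=34: ✗
review_id=35: ✓ → 287
review_id=36: ✓ → 161
review_id=37: ✓ → 186
review_id=38: ✓ → 244
en_min = MIN(19, 233, 287, 161, 186, 244) = 19
—
[verified_sum: verified >= 1 AND stars > 1]
review_id=30: ✗
review_id=31: ✗
review_id=32: ✓ → 19
review_id=33: ✓ → 233
review_id=34: ✗
review_id=35: ✓ → 287
review_id=36: ✓ → 161
review_id=37: ✗
review_id=38: ✓ → 244
verified_sum = 19 + 233 + 287 + 161 + 244 = 944
—
[verified_sum2: verified <= 0 OR stars >= 2]
review_id=30: ✓ → 131
review_id=31: ✓ → 91
review_id=32: ✓ → 19
review_id=33: ✓ → 233
review_id=34: ✓ → 181
review_id=35: ✓ → 287
review_id=36: ✓ → 161
review_id=37: ✗
review_id=38: ✓ → 244
verified_sum2 = 131 + 91 + 19 + 233 + 181 + 287 + 161 + 244 = 1347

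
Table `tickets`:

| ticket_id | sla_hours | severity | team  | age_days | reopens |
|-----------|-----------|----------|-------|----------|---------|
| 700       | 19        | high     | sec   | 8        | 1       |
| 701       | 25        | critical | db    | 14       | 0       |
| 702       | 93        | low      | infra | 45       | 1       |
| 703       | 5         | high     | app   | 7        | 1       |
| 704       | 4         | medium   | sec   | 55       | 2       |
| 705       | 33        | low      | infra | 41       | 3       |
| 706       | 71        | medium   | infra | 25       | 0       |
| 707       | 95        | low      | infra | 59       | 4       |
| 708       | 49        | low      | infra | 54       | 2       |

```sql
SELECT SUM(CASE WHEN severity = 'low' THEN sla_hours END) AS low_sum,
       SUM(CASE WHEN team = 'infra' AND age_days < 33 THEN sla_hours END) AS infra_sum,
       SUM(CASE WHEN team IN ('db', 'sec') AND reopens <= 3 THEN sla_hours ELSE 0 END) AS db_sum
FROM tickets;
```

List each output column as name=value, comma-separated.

low_sum=270, infra_sum=71, db_sum=48

[low_sum: severity = 'low']
ticket_id=700: ✗
ticket_id=701: ✗
ticket_id=702: ✓ → 93
ticket_id=703: ✗
ticket_id=704: ✗
ticket_id=705: ✓ → 33
ticket_id=706: ✗
ticket_id=707: ✓ → 95
ticket_id=708: ✓ → 49
low_sum = 93 + 33 + 95 + 49 = 270
—
[infra_sum: team = 'infra' AND age_days < 33]
ticket_id=700: ✗
ticket_id=701: ✗
ticket_id=702: ✗
ticket_id=703: ✗
ticket_id=704: ✗
ticket_id=705: ✗
ticket_id=706: ✓ → 71
ticket_id=707: ✗
ticket_id=708: ✗
infra_sum = 71
—
[db_sum: team IN ('db', 'sec') AND reopens <= 3]
ticket_id=700: ✓ → 19
ticket_id=701: ✓ → 25
ticket_id=702: ✗
ticket_id=703: ✗
ticket_id=704: ✓ → 4
ticket_id=705: ✗
ticket_id=706: ✗
ticket_id=707: ✗
ticket_id=708: ✗
db_sum = 19 + 25 + 4 = 48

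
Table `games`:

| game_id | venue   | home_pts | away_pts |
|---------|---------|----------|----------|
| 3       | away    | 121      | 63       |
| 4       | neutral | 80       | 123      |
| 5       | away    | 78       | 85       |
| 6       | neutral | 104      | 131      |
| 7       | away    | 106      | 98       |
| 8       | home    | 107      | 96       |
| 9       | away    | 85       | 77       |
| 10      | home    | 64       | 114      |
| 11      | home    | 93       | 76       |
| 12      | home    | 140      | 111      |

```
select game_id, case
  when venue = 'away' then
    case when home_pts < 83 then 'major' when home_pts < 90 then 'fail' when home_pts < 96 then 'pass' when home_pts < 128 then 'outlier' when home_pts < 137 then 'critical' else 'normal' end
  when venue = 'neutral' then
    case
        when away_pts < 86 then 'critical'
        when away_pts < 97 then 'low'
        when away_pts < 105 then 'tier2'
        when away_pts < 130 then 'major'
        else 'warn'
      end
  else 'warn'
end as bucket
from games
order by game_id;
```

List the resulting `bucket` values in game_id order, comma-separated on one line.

game_id=3: venue='away' → inner[home_pts < 128] → outlier
game_id=4: venue='neutral' → inner[away_pts < 130] → major
game_id=5: venue='away' → inner[home_pts < 83] → major
game_id=6: venue='neutral' → inner[ELSE] → warn
game_id=7: venue='away' → inner[home_pts < 128] → outlier
game_id=8: venue='home' → outer ELSE → warn
game_id=9: venue='away' → inner[home_pts < 90] → fail
game_id=10: venue='home' → outer ELSE → warn
game_id=11: venue='home' → outer ELSE → warn
game_id=12: venue='home' → outer ELSE → warn

outlier, major, major, warn, outlier, warn, fail, warn, warn, warn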